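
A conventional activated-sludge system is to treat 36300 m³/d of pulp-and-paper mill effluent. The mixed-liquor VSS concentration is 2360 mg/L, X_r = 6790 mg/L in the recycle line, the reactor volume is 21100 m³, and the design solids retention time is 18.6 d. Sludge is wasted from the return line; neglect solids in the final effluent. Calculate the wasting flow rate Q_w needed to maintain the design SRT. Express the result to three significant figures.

θ_c = V·X/(Q_w·X_r) when wasting from the recycle, so Q_w = V·X/(θ_c·X_r) = 21100 × 2360 / (18.6 × 6790) = 394.3 m³/d.

Q_w ≈ 394 m³/d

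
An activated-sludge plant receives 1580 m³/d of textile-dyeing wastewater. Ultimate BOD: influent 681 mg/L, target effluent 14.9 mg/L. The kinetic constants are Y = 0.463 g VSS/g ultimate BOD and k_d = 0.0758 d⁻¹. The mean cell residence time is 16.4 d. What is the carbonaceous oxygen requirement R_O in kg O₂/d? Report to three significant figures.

R_O ≈ 744 kg O₂/d

Observed yield with endogenous decay: Y_obs = Y / (1 + k_d·θ_c) = 0.463 / (1 + 0.0758 × 16.4) = 0.463 / 2.243 = 0.2064 g VSS/g ultimate BOD.
Q·(S₀ − S) = 1580 × (681 − 14.9) × 10⁻³ = 1052 kg/d removed.
Biomass synthesised: P_X = Y_obs × 1052 = 217.2 kg VSS/d.
R_O = Q·ΔS − 1.42 P_X = 1052 − 308.5 = 744.0 kg O₂/d.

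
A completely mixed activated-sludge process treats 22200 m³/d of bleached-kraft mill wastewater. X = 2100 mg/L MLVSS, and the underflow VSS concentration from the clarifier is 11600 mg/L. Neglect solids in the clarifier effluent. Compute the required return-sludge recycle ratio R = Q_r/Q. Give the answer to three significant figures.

R ≈ 0.221

R = Q_r/Q = X/(X_r − X) = 2100 / (11600 − 2100) = 0.2211.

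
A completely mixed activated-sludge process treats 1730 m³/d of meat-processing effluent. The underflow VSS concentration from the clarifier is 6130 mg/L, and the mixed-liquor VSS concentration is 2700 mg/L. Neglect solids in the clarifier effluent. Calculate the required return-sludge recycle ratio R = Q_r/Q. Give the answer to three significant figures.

R ≈ 0.787

R = Q_r/Q = X/(X_r − X) = 2700 / (6130 − 2700) = 0.7872.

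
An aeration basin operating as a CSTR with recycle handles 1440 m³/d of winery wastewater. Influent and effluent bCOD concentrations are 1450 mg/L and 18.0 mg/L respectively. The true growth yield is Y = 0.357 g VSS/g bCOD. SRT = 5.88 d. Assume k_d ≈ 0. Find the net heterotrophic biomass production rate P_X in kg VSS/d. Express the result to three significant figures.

Since k_d ≈ 0, Y_obs = Y = 0.357 g VSS/g bCOD.
Substrate removed = Q·(S₀ − S) = 1440 m³/d × (1450 − 18.0) g/m³ = 2.06×10^6 g/d = 2062 kg/d.
Net biomass production P_X = Y_obs × Q·(S₀ − S) = 0.3570 × 2062 = 736.2 kg VSS/d.

P_X ≈ 736 kg VSS/d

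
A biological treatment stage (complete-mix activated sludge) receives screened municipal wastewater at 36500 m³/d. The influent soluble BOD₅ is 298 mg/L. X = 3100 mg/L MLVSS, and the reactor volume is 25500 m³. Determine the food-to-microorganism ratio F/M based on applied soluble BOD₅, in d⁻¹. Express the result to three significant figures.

F/M = applied load / biomass = Q·S₀/(V·X) = 36500 × 298 / (25500 × 3100) = 0.1376 d⁻¹.

F/M ≈ 0.138 d⁻¹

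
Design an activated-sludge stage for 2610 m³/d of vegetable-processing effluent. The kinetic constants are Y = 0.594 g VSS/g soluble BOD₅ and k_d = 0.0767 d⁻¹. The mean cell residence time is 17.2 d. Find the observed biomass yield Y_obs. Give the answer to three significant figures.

Correct the yield for decay: Y_obs = Y/(1 + k_d θ_c) = 0.594 / (1 + 0.0767 × 17.2) = 0.594 / 2.319 = 0.2561.

Y_obs ≈ 0.256 g VSS/g soluble BOD₅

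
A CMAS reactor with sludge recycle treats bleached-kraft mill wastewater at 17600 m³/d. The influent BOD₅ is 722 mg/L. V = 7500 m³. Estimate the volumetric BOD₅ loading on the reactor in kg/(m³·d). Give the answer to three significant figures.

Volumetric loading L_v = Q·S₀ / V = 17600 × 722 g/m³ / 7500 m³ = 1694 g/(m³·d) = 1.694 kg BOD₅/(m³·d).

L_v ≈ 1.69 kg BOD₅/(m³·d)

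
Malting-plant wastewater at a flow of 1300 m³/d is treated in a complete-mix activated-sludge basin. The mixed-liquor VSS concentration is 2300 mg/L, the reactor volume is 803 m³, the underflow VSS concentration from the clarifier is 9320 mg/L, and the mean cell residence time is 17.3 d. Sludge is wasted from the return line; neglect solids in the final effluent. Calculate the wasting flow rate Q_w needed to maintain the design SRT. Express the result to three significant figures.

Q_w ≈ 11.5 m³/d

Q_w = (V·X)/(θ_c X_r) = 803.0 × 2300 / (17.3 × 9320) = 11.45 m³/d.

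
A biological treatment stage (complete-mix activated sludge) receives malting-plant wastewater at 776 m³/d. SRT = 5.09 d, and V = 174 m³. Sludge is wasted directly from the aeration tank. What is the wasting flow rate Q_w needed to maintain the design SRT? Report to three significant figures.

Q_w ≈ 34.2 m³/d

With mixed-liquor wasting, θ_c = V/Q_w, so Q_w = V/θ_c = 174.0/5.09 = 34.18 m³/d.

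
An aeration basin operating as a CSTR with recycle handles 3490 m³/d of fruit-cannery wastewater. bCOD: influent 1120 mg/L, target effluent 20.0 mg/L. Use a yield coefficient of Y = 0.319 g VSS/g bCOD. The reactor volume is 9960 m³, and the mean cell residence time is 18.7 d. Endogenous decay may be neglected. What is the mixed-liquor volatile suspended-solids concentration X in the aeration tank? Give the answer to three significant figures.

X ≈ 2300 mg/L

From V·X = Y·Q·(S₀ − S)·θ_c (decay neglected): X = 0.319 × 3490 × (1120 − 20.0) × 18.7 / 9960 = 2299 mg/L.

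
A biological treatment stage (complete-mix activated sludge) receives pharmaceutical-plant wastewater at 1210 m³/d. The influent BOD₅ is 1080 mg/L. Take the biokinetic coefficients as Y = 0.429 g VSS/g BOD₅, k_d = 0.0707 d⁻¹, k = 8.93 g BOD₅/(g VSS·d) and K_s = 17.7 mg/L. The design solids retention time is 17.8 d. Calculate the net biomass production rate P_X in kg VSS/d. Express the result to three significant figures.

P_X ≈ 248 kg VSS/d

For a completely mixed reactor with recycle the Lawrence–McCarty relation gives S = K_s·(1 + k_d·θ_c) / [θ_c·(Y·k − k_d) − 1] = 17.7 × (1 + 0.0707 × 17.8) / [17.8 × (0.429 × 8.93 − 0.0707) − 1] = 39.97 / 65.93 = 0.6063 mg/L.
Y_obs = Y / (1 + k_d θ_c) = 0.429 / (1 + 0.0707 × 17.8) = 0.429 / 2.258 = 0.1900.
Q·(S₀ − S) = 1210 × (1080 − 0.606) × 10⁻³ = 1306 kg/d removed.
P_X = Y_obs · Q(S₀ − S) = 0.1900 × 1306 = 248.1 kg VSS/d.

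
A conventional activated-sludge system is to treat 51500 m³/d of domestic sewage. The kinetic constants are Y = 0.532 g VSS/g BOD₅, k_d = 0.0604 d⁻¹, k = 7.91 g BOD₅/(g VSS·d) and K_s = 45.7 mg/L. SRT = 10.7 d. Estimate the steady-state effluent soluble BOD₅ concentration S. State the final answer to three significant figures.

From the Monod/SRT balance for a CMAS, S = K_s·(1+k_d θ_c)/[θ_c·(Y k − k_d) − 1] = 45.7 × (1 + 0.0604 × 10.7) / [10.7 × (0.532 × 7.91 − 0.0604) − 1] = 75.23 / 43.38 = 1.734 mg/L.

S ≈ 1.73 mg/L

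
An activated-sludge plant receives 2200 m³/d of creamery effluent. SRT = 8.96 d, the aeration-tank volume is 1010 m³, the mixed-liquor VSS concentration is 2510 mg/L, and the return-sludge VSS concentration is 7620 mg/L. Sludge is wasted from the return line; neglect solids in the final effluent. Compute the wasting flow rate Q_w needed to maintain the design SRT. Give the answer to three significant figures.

Q_w ≈ 37.1 m³/d

θ_c = V·X/(Q_w·X_r) when wasting from the recycle, so Q_w = V·X/(θ_c·X_r) = 1010 × 2510 / (8.96 × 7620) = 37.13 m³/d.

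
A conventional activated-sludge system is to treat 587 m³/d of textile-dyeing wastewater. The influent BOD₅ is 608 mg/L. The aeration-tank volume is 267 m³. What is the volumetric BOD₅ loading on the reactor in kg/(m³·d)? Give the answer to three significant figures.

Volumetric loading L_v = Q·S₀ / V = 587 × 608 g/m³ / 267.0 m³ = 1337 g/(m³·d) = 1.337 kg BOD₅/(m³·d).

L_v ≈ 1.34 kg BOD₅/(m³·d)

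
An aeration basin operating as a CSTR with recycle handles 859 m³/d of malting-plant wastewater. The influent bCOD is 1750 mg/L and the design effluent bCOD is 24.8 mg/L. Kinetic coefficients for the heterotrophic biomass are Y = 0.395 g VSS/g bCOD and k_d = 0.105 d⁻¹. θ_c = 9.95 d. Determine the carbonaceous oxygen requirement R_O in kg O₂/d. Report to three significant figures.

R_O ≈ 1080 kg O₂/d

Observed yield with endogenous decay: Y_obs = Y / (1 + k_d·θ_c) = 0.395 / (1 + 0.105 × 9.95) = 0.395 / 2.045 = 0.1932 g VSS/g bCOD.
ΔS = 1750 − 24.8 = 1725 mg/L, so the substrate removal rate is 859 × 1725/1000 = 1482 kg bCOD/d.
Net sludge production P_X = 0.1932 × 1482 = 286.3 kg VSS/d.
R_O = Q·(S₀ − S) − 1.42·P_X = 1482 − 1.42 × 286.3 = 1075 kg O₂/d.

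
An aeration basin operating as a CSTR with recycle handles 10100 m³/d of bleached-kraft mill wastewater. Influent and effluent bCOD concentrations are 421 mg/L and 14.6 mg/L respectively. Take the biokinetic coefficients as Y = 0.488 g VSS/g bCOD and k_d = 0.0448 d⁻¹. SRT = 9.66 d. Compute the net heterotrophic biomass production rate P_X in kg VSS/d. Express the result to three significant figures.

P_X ≈ 1400 kg VSS/d

Correct the yield for decay: Y_obs = Y/(1 + k_d θ_c) = 0.488 / (1 + 0.0448 × 9.66) = 0.488 / 1.433 = 0.3406.
Q·(S₀ − S) = 10100 × (421 − 14.6) × 10⁻³ = 4105 kg/d removed.
Biomass produced: P_X = Y_obs·Q·ΔS = 0.3406 × 4105 ≈ 1398 kg VSS/d.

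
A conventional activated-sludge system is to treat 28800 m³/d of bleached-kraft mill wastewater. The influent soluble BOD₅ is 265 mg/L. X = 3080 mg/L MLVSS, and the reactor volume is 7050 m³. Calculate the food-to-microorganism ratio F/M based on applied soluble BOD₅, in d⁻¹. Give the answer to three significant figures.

F/M ≈ 0.351 d⁻¹

F/M = applied load / biomass = Q·S₀/(V·X) = 28800 × 265 / (7050 × 3080) = 0.3515 d⁻¹.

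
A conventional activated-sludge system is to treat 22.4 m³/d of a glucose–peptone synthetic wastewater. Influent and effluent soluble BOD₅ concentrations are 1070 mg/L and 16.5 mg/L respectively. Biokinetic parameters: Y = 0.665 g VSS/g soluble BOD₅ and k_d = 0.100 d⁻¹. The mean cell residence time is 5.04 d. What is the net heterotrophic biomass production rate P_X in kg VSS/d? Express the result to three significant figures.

Y_obs = Y / (1 + k_d θ_c) = 0.665 / (1 + 0.100 × 5.04) = 0.665 / 1.504 = 0.4422.
Q·(S₀ − S) = 22.4 × (1070 − 16.5) × 10⁻³ = 23.60 kg/d removed.
Net biomass production P_X = Y_obs × Q·(S₀ − S) = 0.4422 × 23.60 = 10.43 kg VSS/d.

P_X ≈ 10.4 kg VSS/d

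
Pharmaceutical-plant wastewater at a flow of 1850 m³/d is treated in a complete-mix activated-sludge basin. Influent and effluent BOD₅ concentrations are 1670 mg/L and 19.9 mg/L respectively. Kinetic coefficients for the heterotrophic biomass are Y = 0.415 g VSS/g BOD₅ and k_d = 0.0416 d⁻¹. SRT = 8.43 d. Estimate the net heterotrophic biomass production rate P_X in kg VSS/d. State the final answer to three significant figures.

Correct the yield for decay: Y_obs = Y/(1 + k_d θ_c) = 0.415 / (1 + 0.0416 × 8.43) = 0.415 / 1.351 = 0.3073.
ΔS = 1670 − 19.9 = 1650 mg/L, so the substrate removal rate is 1850 × 1650/1000 = 3053 kg BOD₅/d.
So the net sludge growth is P_X = 0.3073 × 3053 = 937.9 kg VSS/d.

P_X ≈ 938 kg VSS/d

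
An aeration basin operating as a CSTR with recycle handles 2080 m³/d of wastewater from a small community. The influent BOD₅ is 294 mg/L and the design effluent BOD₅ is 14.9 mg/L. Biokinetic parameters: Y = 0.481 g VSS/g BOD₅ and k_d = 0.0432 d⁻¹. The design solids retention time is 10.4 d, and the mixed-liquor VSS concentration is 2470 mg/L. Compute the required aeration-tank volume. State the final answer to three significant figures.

V ≈ 811 m³

Steady-state biomass mass balance: V·X·(1 + k_d·θ_c) = Y·Q·(S₀ − S)·θ_c, so V = 0.481 × 2080 × (294 − 14.9) × 10.4 / [2470 × (1 + 0.0432 × 10.4)] = 2.9×10^6 / 3580 = 811.2 m³.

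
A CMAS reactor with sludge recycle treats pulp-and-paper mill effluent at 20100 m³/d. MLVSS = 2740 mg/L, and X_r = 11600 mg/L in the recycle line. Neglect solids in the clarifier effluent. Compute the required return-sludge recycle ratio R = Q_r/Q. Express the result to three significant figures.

R ≈ 0.309

R = Q_r/Q = X/(X_r − X) = 2740 / (11600 − 2740) = 0.3093.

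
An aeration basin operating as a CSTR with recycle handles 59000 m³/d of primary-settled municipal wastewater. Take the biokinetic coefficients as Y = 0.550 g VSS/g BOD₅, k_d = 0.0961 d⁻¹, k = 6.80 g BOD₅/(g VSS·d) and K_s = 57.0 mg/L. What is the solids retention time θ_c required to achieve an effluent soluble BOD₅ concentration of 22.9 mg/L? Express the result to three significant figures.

θ_c ≈ 1.02 d

At the target effluent, Y k S/(K_s+S) = 0.550×6.80×22.9/79.90 = 1.072 d⁻¹.
1/θ_c = 1.072 − 0.0961 = 0.9758 d⁻¹, so θ_c = 1.025 d.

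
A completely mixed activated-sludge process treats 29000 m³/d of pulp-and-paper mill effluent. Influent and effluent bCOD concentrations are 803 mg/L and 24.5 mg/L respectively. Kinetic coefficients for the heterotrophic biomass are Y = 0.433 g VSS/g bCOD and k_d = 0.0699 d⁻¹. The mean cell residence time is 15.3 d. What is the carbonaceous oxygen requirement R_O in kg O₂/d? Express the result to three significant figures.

The observed yield is Y_obs = Y/(1 + k_d·θ_c) = 0.433 / (1 + 0.0699 × 15.3) = 0.433 / 2.069 = 0.2092 g VSS per g bCOD removed.
Mass of bCOD removed per day: Q(S₀ − S) = 29000 × 778.5 g/m³ = 22576 kg/d.
Biomass synthesised: P_X = Y_obs × 22576 = 4724 kg VSS/d.
R_O = Q·(S₀ − S) − 1.42·P_X = 22576 − 1.42 × 4724 = 15869 kg O₂/d.

R_O ≈ 15900 kg O₂/d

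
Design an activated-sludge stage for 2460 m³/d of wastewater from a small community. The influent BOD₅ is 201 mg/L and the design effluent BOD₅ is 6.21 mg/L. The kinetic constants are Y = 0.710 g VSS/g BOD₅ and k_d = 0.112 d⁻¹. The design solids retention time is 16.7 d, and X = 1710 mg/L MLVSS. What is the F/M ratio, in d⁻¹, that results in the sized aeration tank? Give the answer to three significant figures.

F/M ≈ 0.250 d⁻¹

From the SRT design equation V = Y Q (S₀−S) θ_c / [X (1 + k_d θ_c)] = 0.710 × 2460 × (201 − 6.21) × 16.7 / [1710 × (1 + 0.112 × 16.7)] = 5.68×10^6 / 4908 = 1158 m³.
F/M = Q·S₀ / (V·X) = 2460 × 201 / (1158 × 1710) = 0.2498 g BOD₅·(g VSS·d)⁻¹.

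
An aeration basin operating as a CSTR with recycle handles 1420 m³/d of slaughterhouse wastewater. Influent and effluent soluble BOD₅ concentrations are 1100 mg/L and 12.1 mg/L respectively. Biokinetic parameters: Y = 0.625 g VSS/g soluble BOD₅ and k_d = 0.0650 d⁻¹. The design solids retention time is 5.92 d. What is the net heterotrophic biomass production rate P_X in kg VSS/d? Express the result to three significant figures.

P_X ≈ 697 kg VSS/d

The observed yield is Y_obs = Y/(1 + k_d·θ_c) = 0.625 / (1 + 0.0650 × 5.92) = 0.625 / 1.385 = 0.4513 g VSS per g soluble BOD₅ removed.
Q·(S₀ − S) = 1420 × (1100 − 12.1) × 10⁻³ = 1545 kg/d removed.
Biomass produced: P_X = Y_obs·Q·ΔS = 0.4513 × 1545 ≈ 697.2 kg VSS/d.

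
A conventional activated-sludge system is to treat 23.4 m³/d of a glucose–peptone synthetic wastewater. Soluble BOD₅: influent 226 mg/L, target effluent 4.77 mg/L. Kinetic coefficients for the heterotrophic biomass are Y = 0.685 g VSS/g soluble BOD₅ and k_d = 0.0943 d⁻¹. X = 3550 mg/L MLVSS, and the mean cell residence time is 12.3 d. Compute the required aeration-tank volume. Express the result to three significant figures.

Steady-state biomass mass balance: V·X·(1 + k_d·θ_c) = Y·Q·(S₀ − S)·θ_c, so V = 0.685 × 23.4 × (226 − 4.77) × 12.3 / [3550 × (1 + 0.0943 × 12.3)] = 4.36×10^4 / 7668 = 5.688 m³.

V ≈ 5.69 m³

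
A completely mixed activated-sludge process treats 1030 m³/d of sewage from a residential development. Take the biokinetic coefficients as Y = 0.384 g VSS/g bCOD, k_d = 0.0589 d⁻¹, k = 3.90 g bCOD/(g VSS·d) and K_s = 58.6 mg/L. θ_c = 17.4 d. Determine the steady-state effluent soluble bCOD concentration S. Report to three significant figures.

Effluent substrate depends only on kinetics and SRT: S = K_s(1 + k_d θ_c) / [θ_c(Yk − k_d) − 1] = 58.6 × (1 + 0.0589 × 17.4) / [17.4 × (0.384 × 3.90 − 0.0589) − 1] = 118.7 / 24.03 = 4.937 mg/L.

S ≈ 4.94 mg/L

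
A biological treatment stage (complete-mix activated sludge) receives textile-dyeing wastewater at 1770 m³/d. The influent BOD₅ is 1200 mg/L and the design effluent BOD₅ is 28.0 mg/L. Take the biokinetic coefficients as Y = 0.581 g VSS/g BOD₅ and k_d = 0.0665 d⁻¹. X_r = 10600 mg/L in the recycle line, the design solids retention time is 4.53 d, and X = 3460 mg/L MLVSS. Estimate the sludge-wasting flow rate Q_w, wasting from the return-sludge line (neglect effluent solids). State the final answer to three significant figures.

Steady-state biomass mass balance: V·X·(1 + k_d·θ_c) = Y·Q·(S₀ − S)·θ_c, so V = 0.581 × 1770 × (1200 − 28.0) × 4.53 / [3460 × (1 + 0.0665 × 4.53)] = 5.46×10^6 / 4502 = 1213 m³.
Wasting from the return line (neglecting effluent solids): Q_w = V·X / (θ_c·X_r) = 1213 × 3460 / (4.53 × 10600) = 87.38 m³/d.

Q_w ≈ 87.4 m³/d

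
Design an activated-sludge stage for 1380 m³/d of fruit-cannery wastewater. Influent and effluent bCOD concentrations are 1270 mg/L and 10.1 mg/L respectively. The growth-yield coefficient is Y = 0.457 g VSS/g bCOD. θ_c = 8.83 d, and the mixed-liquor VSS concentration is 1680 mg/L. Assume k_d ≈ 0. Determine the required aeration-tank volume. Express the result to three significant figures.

With k_d = 0 the design equation reduces to V = Y Q (S₀−S) θ_c / X = 0.457 × 1380 × (1270 − 10.1) × 8.83 / 1680 = 4176 m³.

V ≈ 4180 m³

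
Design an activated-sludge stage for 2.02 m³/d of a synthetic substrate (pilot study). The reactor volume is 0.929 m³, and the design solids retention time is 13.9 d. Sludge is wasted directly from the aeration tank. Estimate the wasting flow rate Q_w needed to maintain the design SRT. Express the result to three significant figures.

For wasting at MLVSS concentration, Q_w = V/θ_c = 0.9290/13.9 = 0.06683 m³/d.

Q_w ≈ 0.0668 m³/d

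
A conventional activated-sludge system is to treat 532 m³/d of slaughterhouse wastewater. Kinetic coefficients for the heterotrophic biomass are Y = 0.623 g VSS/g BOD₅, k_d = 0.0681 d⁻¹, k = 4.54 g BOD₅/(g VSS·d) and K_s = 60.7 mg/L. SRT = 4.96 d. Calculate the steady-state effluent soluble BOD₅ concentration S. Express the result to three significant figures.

Effluent substrate depends only on kinetics and SRT: S = K_s(1 + k_d θ_c) / [θ_c(Yk − k_d) − 1] = 60.7 × (1 + 0.0681 × 4.96) / [4.96 × (0.623 × 4.54 − 0.0681) − 1] = 81.20 / 12.69 = 6.398 mg/L.

S ≈ 6.40 mg/L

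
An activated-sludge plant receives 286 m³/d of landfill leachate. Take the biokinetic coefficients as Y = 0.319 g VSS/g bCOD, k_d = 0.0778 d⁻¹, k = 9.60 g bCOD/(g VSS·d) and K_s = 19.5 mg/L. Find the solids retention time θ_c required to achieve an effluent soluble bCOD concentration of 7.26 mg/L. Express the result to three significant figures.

Specific growth rate at S = 7.26 mg/L: μ = YkS/(K_s+S) = 0.319·9.60·7.26/(19.5+7.26) = 0.8308 d⁻¹.
θ_c = 1/(μ − k_d) = 1/(0.8308 − 0.0778) = 1/0.7530 = 1.328 d.

θ_c ≈ 1.33 d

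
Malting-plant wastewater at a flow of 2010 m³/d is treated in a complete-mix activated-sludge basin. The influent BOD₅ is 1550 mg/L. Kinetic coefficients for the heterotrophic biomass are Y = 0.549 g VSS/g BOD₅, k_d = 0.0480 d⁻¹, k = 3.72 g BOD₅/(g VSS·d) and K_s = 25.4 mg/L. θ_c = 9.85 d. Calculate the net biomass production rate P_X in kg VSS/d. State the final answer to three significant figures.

P_X ≈ 1160 kg VSS/d

Effluent substrate depends only on kinetics and SRT: S = K_s(1 + k_d θ_c) / [θ_c(Yk − k_d) − 1] = 25.4 × (1 + 0.0480 × 9.85) / [9.85 × (0.549 × 3.72 − 0.0480) − 1] = 37.41 / 18.64 = 2.007 mg/L.
The observed yield is Y_obs = Y/(1 + k_d·θ_c) = 0.549 / (1 + 0.0480 × 9.85) = 0.549 / 1.473 = 0.3728 g VSS per g BOD₅ removed.
Substrate removed = Q·(S₀ − S) = 2010 m³/d × (1550 − 2.01) g/m³ = 3.11×10^6 g/d = 3111 kg/d.
P_X = Y_obs · Q(S₀ − S) = 0.3728 × 3111 = 1160 kg VSS/d.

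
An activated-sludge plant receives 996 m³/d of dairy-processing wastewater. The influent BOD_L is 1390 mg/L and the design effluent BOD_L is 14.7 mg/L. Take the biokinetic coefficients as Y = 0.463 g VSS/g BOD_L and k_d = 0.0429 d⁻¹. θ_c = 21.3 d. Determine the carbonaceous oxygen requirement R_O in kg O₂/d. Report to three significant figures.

R_O ≈ 899 kg O₂/d

Correct the yield for decay: Y_obs = Y/(1 + k_d θ_c) = 0.463 / (1 + 0.0429 × 21.3) = 0.463 / 1.914 = 0.2419.
ΔS = 1390 − 14.7 = 1375 mg/L, so the substrate removal rate is 996 × 1375/1000 = 1370 kg BOD_L/d.
Biomass synthesised: P_X = Y_obs × 1370 = 331.4 kg VSS/d.
R_O = Q·ΔS − 1.42 P_X = 1370 − 470.6 = 899.2 kg O₂/d.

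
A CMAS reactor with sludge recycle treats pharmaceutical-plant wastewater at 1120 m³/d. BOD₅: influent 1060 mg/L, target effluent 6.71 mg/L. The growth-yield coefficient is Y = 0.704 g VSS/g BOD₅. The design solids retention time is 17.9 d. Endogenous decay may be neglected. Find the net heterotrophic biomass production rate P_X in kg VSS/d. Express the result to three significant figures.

No decay correction is needed, so Y_obs = Y = 0.704.
Q·(S₀ − S) = 1120 × (1060 − 6.71) × 10⁻³ = 1180 kg/d removed.
P_X = Y_obs · Q(S₀ − S) = 0.7040 × 1180 = 830.5 kg VSS/d.

P_X ≈ 830 kg VSS/d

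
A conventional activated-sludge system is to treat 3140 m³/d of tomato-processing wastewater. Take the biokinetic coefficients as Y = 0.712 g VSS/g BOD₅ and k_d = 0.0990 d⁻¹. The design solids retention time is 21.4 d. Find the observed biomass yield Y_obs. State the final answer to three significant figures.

Y_obs ≈ 0.228 g VSS/g BOD₅

The observed yield is Y_obs = Y/(1 + k_d·θ_c) = 0.712 / (1 + 0.0990 × 21.4) = 0.712 / 3.119 = 0.2283 g VSS per g BOD₅ removed.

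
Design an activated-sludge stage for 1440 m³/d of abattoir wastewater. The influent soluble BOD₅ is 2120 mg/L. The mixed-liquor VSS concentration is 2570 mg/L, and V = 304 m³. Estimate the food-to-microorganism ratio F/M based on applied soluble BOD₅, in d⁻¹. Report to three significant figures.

F/M ≈ 3.91 d⁻¹

Food-to-microorganism ratio F/M = Q S₀ / (V X) = 1440 × 2120 / (304.0 × 2570) = 3.907 d⁻¹.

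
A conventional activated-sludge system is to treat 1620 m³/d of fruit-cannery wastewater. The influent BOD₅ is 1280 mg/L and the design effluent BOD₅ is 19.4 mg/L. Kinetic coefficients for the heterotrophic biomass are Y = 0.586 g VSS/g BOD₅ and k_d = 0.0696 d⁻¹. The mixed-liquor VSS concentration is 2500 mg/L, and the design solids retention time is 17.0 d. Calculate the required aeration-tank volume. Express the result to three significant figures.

V ≈ 3730 m³

Steady-state biomass mass balance: V·X·(1 + k_d·θ_c) = Y·Q·(S₀ − S)·θ_c, so V = 0.586 × 1620 × (1280 − 19.4) × 17.0 / [2500 × (1 + 0.0696 × 17.0)] = 2.03×10^7 / 5458 = 3727 m³.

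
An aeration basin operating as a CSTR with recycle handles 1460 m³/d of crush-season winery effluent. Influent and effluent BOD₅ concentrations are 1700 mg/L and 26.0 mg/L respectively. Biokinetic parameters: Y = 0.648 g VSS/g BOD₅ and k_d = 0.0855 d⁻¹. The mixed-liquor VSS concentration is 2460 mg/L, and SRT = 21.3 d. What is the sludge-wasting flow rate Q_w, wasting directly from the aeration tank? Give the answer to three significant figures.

Q_w ≈ 228 m³/d

From the SRT design equation V = Y Q (S₀−S) θ_c / [X (1 + k_d θ_c)] = 0.648 × 1460 × (1700 − 26.0) × 21.3 / [2460 × (1 + 0.0855 × 21.3)] = 3.37×10^7 / 6940 = 4861 m³.
With mixed-liquor wasting, θ_c = V/Q_w, so Q_w = V/θ_c = 4861/21.3 = 228.2 m³/d.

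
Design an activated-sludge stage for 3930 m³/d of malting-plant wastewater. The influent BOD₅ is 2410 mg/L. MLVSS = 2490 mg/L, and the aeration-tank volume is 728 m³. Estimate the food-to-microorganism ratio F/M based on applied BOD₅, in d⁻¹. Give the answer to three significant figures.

F/M = applied load / biomass = Q·S₀/(V·X) = 3930 × 2410 / (728.0 × 2490) = 5.225 d⁻¹.

F/M ≈ 5.22 d⁻¹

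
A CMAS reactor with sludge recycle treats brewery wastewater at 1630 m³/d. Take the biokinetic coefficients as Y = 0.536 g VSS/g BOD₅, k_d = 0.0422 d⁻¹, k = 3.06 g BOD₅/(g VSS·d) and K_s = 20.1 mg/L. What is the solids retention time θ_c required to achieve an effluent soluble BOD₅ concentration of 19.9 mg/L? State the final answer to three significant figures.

At the target effluent, Y k S/(K_s+S) = 0.536×3.06×19.9/40.00 = 0.8160 d⁻¹.
Then 1/θ_c = μ − k_d = 0.8160 − 0.0422 = 0.7738 d⁻¹, giving θ_c = 1.292 d.

θ_c ≈ 1.29 d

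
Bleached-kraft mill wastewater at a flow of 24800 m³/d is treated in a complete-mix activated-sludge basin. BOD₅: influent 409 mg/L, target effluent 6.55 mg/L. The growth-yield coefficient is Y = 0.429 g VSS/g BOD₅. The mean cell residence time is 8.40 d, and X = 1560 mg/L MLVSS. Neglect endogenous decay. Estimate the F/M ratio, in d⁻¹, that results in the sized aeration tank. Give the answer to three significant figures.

F/M ≈ 0.282 d⁻¹

With k_d = 0 the design equation reduces to V = Y Q (S₀−S) θ_c / X = 0.429 × 24800 × (409 − 6.55) × 8.40 / 1560 = 23056 m³.
Food-to-microorganism ratio F/M = Q S₀ / (V X) = 24800 × 409 / (23056 × 1560) = 0.2820 d⁻¹.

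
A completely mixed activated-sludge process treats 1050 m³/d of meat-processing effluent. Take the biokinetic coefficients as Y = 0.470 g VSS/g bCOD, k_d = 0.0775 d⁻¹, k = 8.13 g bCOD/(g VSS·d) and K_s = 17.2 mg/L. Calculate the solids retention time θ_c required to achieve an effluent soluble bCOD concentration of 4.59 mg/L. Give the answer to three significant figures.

At the target effluent, Y k S/(K_s+S) = 0.470×8.13×4.59/21.79 = 0.8049 d⁻¹.
1/θ_c = 0.8049 − 0.0775 = 0.7274 d⁻¹, so θ_c = 1.375 d.

θ_c ≈ 1.37 d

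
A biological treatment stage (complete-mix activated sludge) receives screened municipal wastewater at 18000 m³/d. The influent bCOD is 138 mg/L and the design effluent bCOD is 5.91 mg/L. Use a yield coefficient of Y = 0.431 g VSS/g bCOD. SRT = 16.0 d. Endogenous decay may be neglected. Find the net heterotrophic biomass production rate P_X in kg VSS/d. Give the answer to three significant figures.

Since k_d ≈ 0, Y_obs = Y = 0.431 g VSS/g bCOD.
Mass of bCOD removed per day: Q(S₀ − S) = 18000 × 132.1 g/m³ = 2378 kg/d.
Net biomass production P_X = Y_obs × Q·(S₀ − S) = 0.4310 × 2378 = 1025 kg VSS/d.

P_X ≈ 1020 kg VSS/d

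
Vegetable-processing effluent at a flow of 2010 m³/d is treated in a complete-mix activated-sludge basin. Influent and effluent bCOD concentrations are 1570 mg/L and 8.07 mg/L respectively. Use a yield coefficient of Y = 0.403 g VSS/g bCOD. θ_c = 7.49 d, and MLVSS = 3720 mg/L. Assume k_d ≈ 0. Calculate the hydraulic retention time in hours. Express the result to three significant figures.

Biomass mass balance (decay neglected): V·X = Y·Q·(S₀ − S)·θ_c, so V = 0.403 × 2010 × (1570 − 8.07) × 7.49 / 3720 = 2547 m³.
τ = V/Q = 2547/2010 = 1.267 d, or 30.42 h.

τ ≈ 30.4 h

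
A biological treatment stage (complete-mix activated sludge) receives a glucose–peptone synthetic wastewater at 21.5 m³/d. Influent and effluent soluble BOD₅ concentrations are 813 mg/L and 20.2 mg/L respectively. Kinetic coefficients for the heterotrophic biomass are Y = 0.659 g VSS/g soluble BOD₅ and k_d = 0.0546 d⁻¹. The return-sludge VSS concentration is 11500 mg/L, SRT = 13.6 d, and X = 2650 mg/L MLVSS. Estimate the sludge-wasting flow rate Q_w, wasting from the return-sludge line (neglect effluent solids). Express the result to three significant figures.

From the SRT design equation V = Y Q (S₀−S) θ_c / [X (1 + k_d θ_c)] = 0.659 × 21.5 × (813 − 20.2) × 13.6 / [2650 × (1 + 0.0546 × 13.6)] = 1.53×10^5 / 4618 = 33.08 m³.
Q_w = (V·X)/(θ_c X_r) = 33.08 × 2650 / (13.6 × 11500) = 0.5605 m³/d.

Q_w ≈ 0.561 m³/d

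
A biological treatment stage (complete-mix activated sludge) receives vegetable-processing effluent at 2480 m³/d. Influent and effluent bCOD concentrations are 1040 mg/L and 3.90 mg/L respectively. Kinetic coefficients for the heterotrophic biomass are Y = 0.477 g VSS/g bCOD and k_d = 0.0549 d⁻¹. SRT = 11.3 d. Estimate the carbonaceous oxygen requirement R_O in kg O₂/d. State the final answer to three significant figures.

Correct the yield for decay: Y_obs = Y/(1 + k_d θ_c) = 0.477 / (1 + 0.0549 × 11.3) = 0.477 / 1.620 = 0.2944.
ΔS = 1040 − 3.90 = 1036 mg/L, so the substrate removal rate is 2480 × 1036/1000 = 2570 kg bCOD/d.
Net sludge production P_X = 0.2944 × 2570 = 756.4 kg VSS/d.
R_O = Q·ΔS − 1.42 P_X = 2570 − 1074 = 1495 kg O₂/d.

R_O ≈ 1500 kg O₂/d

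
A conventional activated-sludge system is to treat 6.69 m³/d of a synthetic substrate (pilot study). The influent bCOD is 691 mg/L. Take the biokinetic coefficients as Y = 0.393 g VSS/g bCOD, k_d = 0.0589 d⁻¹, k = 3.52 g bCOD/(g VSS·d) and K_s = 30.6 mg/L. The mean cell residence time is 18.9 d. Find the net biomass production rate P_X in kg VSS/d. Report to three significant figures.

For a completely mixed reactor with recycle the Lawrence–McCarty relation gives S = K_s·(1 + k_d·θ_c) / [θ_c·(Y·k − k_d) − 1] = 30.6 × (1 + 0.0589 × 18.9) / [18.9 × (0.393 × 3.52 − 0.0589) − 1] = 64.66 / 24.03 = 2.691 mg/L.
Correct the yield for decay: Y_obs = Y/(1 + k_d θ_c) = 0.393 / (1 + 0.0589 × 18.9) = 0.393 / 2.113 = 0.1860.
Substrate removed = Q·(S₀ − S) = 6.69 m³/d × (691 − 2.69) g/m³ = 4.6×10^3 g/d = 4.605 kg/d.
Biomass produced: P_X = Y_obs·Q·ΔS = 0.1860 × 4.605 ≈ 0.8564 kg VSS/d.

P_X ≈ 0.856 kg VSS/d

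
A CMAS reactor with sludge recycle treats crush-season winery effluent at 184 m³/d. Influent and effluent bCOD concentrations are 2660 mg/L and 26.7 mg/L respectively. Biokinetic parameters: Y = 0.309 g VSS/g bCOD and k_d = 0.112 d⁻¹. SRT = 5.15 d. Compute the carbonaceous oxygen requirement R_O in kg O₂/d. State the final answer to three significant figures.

The observed yield is Y_obs = Y/(1 + k_d·θ_c) = 0.309 / (1 + 0.112 × 5.15) = 0.309 / 1.577 = 0.1960 g VSS per g bCOD removed.
Substrate removed = Q·(S₀ − S) = 184 m³/d × (2660 − 26.7) g/m³ = 4.85×10^5 g/d = 484.5 kg/d.
P_X = Y_obs·Q·(S₀ − S) = 0.1960 × 484.5 = 94.95 kg VSS/d.
Carbonaceous O₂ demand = substrate oxidised − cell-mass equivalent = 484.5 − 1.42 × 94.95 = 349.7 kg O₂/d.

R_O ≈ 350 kg O₂/d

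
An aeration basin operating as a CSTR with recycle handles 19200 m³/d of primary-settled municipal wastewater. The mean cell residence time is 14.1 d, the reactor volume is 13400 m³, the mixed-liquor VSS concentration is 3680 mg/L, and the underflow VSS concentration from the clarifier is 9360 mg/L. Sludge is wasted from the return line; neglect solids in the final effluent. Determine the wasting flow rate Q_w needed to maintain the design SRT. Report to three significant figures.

Q_w ≈ 374 m³/d

Wasting from the return line (neglecting effluent solids): Q_w = V·X / (θ_c·X_r) = 13400 × 3680 / (14.1 × 9360) = 373.6 m³/d.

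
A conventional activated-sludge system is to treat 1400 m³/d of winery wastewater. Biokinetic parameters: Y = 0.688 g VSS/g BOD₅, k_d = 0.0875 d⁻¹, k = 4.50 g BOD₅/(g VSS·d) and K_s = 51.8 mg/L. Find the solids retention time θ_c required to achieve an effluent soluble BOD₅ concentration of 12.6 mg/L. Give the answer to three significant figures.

Specific growth rate at S = 12.6 mg/L: μ = YkS/(K_s+S) = 0.688·4.50·12.6/(51.8+12.6) = 0.6057 d⁻¹.
Then 1/θ_c = μ − k_d = 0.6057 − 0.0875 = 0.5182 d⁻¹, giving θ_c = 1.930 d.

θ_c ≈ 1.93 d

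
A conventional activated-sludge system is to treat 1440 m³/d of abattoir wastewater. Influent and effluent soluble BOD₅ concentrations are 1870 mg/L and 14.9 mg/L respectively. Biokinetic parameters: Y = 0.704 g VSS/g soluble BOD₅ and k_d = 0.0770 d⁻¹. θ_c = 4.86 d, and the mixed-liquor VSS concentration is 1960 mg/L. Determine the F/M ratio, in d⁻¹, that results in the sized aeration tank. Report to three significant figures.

Steady-state biomass mass balance: V·X·(1 + k_d·θ_c) = Y·Q·(S₀ − S)·θ_c, so V = 0.704 × 1440 × (1870 − 14.9) × 4.86 / [1960 × (1 + 0.0770 × 4.86)] = 9.14×10^6 / 2693 = 3393 m³.
F/M = Q·S₀ / (V·X) = 1440 × 1870 / (3393 × 1960) = 0.4049 g soluble BOD₅·(g VSS·d)⁻¹.

F/M ≈ 0.405 d⁻¹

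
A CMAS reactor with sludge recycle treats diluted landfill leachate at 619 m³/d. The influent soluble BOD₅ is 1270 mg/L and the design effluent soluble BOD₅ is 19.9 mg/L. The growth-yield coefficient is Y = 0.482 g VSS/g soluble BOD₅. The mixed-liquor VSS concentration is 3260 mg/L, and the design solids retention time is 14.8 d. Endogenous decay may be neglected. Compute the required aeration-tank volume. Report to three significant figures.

With k_d = 0 the design equation reduces to V = Y Q (S₀−S) θ_c / X = 0.482 × 619 × (1270 − 19.9) × 14.8 / 3260 = 1693 m³.

V ≈ 1690 m³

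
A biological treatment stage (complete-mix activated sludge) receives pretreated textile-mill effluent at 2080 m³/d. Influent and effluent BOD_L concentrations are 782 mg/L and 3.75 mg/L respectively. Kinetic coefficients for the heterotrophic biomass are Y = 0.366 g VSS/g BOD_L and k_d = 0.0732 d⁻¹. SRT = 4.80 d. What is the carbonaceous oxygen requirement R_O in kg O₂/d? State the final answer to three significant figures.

R_O ≈ 996 kg O₂/d

Y_obs = Y / (1 + k_d θ_c) = 0.366 / (1 + 0.0732 × 4.80) = 0.366 / 1.351 = 0.2708.
Q·(S₀ − S) = 2080 × (782 − 3.75) × 10⁻³ = 1619 kg/d removed.
Net sludge production P_X = 0.2708 × 1619 = 438.4 kg VSS/d.
Carbonaceous O₂ demand = substrate oxidised − cell-mass equivalent = 1619 − 1.42 × 438.4 = 996.2 kg O₂/d.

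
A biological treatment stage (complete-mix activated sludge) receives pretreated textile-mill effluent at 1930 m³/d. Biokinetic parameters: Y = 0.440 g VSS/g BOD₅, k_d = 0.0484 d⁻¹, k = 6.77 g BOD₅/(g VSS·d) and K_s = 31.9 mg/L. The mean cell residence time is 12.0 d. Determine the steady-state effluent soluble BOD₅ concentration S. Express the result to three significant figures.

S ≈ 1.48 mg/L

From the Monod/SRT balance for a CMAS, S = K_s·(1+k_d θ_c)/[θ_c·(Y k − k_d) − 1] = 31.9 × (1 + 0.0484 × 12.0) / [12.0 × (0.440 × 6.77 − 0.0484) − 1] = 50.43 / 34.16 = 1.476 mg/L.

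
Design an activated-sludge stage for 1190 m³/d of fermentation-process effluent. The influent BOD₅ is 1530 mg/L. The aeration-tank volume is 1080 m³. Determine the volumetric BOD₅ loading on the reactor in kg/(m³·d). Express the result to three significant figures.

L_v ≈ 1.69 kg BOD₅/(m³·d)

L_v = Q S₀ / V = 1190 × 1530 × 10⁻³ / 1080 = 1.686 kg/(m³·d).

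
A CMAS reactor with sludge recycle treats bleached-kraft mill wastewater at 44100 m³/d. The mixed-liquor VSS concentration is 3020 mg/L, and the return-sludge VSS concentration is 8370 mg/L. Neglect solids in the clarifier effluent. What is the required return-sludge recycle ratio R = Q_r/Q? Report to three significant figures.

Solids balance on the clarifier gives (1+R)X = R·X_r, so R = X/(X_r − X) = 3020 / (8370 − 3020) = 0.5645.

R ≈ 0.564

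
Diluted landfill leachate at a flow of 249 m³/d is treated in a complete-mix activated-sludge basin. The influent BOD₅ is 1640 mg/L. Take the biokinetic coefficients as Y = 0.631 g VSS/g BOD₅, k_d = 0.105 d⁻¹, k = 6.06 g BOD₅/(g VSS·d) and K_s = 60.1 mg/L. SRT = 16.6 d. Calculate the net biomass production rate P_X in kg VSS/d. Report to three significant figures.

P_X ≈ 93.8 kg VSS/d

Effluent substrate depends only on kinetics and SRT: S = K_s(1 + k_d θ_c) / [θ_c(Yk − k_d) − 1] = 60.1 × (1 + 0.105 × 16.6) / [16.6 × (0.631 × 6.06 − 0.105) − 1] = 164.9 / 60.73 = 2.714 mg/L.
Correct the yield for decay: Y_obs = Y/(1 + k_d θ_c) = 0.631 / (1 + 0.105 × 16.6) = 0.631 / 2.743 = 0.2300.
ΔS = 1640 − 2.71 = 1637 mg/L, so the substrate removal rate is 249 × 1637/1000 = 407.7 kg BOD₅/d.
Net biomass production P_X = Y_obs × Q·(S₀ − S) = 0.2300 × 407.7 = 93.78 kg VSS/d.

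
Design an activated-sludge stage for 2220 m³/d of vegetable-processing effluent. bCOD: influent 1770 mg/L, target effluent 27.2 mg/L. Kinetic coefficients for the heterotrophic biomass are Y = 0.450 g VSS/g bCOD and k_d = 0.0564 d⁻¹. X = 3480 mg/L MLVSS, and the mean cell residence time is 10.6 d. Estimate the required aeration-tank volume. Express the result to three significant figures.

From the SRT design equation V = Y Q (S₀−S) θ_c / [X (1 + k_d θ_c)] = 0.450 × 2220 × (1770 − 27.2) × 10.6 / [3480 × (1 + 0.0564 × 10.6)] = 1.85×10^7 / 5560 = 3319 m³.

V ≈ 3320 m³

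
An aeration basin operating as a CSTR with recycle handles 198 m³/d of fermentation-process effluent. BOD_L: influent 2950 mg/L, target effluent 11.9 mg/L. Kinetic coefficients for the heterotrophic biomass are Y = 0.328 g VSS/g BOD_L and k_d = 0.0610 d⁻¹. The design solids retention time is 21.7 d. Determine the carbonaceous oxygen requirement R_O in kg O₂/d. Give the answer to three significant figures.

Correct the yield for decay: Y_obs = Y/(1 + k_d θ_c) = 0.328 / (1 + 0.0610 × 21.7) = 0.328 / 2.324 = 0.1412.
Q·(S₀ − S) = 198 × (2950 − 11.9) × 10⁻³ = 581.7 kg/d removed.
Net sludge production P_X = 0.1412 × 581.7 = 82.12 kg VSS/d.
R_O = Q·(S₀ − S) − 1.42·P_X = 581.7 − 1.42 × 82.12 = 465.1 kg O₂/d.

R_O ≈ 465 kg O₂/d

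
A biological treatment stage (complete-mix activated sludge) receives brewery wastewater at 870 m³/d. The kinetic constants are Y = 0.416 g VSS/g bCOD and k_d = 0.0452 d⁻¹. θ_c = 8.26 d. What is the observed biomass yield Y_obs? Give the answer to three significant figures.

Correct the yield for decay: Y_obs = Y/(1 + k_d θ_c) = 0.416 / (1 + 0.0452 × 8.26) = 0.416 / 1.373 = 0.3029.

Y_obs ≈ 0.303 g VSS/g bCOD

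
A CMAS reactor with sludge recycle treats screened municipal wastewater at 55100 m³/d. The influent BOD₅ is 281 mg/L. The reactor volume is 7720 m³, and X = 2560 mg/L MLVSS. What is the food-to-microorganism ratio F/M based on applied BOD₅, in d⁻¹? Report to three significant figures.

F/M = Q·S₀ / (V·X) = 55100 × 281 / (7720 × 2560) = 0.7834 g BOD₅·(g VSS·d)⁻¹.

F/M ≈ 0.783 d⁻¹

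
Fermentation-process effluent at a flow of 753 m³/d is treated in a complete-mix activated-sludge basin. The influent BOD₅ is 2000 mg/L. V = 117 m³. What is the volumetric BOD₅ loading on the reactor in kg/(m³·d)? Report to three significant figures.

Volumetric loading L_v = Q·S₀ / V = 753 × 2000 g/m³ / 117.0 m³ = 12872 g/(m³·d) = 12.87 kg BOD₅/(m³·d).

L_v ≈ 12.9 kg BOD₅/(m³·d)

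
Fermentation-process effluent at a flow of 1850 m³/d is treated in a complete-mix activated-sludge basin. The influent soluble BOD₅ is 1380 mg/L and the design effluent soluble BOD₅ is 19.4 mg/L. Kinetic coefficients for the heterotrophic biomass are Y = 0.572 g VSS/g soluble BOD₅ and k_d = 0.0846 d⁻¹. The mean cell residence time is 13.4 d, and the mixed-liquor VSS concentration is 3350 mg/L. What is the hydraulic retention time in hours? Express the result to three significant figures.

Steady-state biomass mass balance: V·X·(1 + k_d·θ_c) = Y·Q·(S₀ − S)·θ_c, so V = 0.572 × 1850 × (1380 − 19.4) × 13.4 / [3350 × (1 + 0.0846 × 13.4)] = 1.93×10^7 / 7148 = 2699 m³.
Hydraulic retention time τ = V/Q = 2699 / 1850 = 1.459 d = 35.02 h.

τ ≈ 35.0 h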